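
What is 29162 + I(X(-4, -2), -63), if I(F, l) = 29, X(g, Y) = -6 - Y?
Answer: 29191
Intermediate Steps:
29162 + I(X(-4, -2), -63) = 29162 + 29 = 29191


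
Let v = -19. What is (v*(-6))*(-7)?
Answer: -798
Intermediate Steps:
(v*(-6))*(-7) = -19*(-6)*(-7) = 114*(-7) = -798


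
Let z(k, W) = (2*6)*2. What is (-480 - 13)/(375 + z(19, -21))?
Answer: -493/399 ≈ -1.2356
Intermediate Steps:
z(k, W) = 24 (z(k, W) = 12*2 = 24)
(-480 - 13)/(375 + z(19, -21)) = (-480 - 13)/(375 + 24) = -493/399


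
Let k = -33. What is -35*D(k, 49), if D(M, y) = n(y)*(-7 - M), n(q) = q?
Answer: -44590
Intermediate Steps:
D(M, y) = y*(-7 - M)
-35*D(k, 49) = -(-35)*49*(7 - 33) = -(-35)*49*(-26) = -35*1274 = -44590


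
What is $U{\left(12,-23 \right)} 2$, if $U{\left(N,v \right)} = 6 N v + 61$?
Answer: $-3190$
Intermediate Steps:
$U{\left(N,v \right)} = 61 + 6 N v$ ($U{\left(N,v \right)} = 6 N v + 61 = 61 + 6 N v$)
$U{\left(12,-23 \right)} 2 = \left(61 + 6 \cdot 12 \left(-23\right)\right) 2 = \left(61 - 1656\right) 2 = \left(-1595\right) 2 = -3190$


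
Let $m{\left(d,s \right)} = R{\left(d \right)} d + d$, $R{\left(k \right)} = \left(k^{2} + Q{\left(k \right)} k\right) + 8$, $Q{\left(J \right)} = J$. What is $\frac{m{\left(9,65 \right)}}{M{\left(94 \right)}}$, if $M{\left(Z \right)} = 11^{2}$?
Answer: $\frac{1539}{121} \approx 12.719$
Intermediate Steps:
$M{\left(Z \right)} = 121$
$R{\left(k \right)} = 8 + 2 k^{2}$ ($R{\left(k \right)} = \left(k^{2} + k k\right) + 8 = \left(k^{2} + k^{2}\right) + 8 = 2 k^{2} + 8 = 8 + 2 k^{2}$)
$m{\left(d,s \right)} = d + d \left(8 + 2 d^{2}\right)$ ($m{\left(d,s \right)} = \left(8 + 2 d^{2}\right) d + d = d \left(8 + 2 d^{2}\right) + d = d + d \left(8 + 2 d^{2}\right)$)
$\frac{m{\left(9,65 \right)}}{M{\left(94 \right)}} = \frac{9 \left(9 + 2 \cdot 9^{2}\right)}{121} = 9 \left(9 + 2 \cdot 81\right) \frac{1}{121} = 9 \left(9 + 162\right) \frac{1}{121} = 9 \cdot 171 \cdot \frac{1}{121} = 1539 \cdot \frac{1}{121} = \frac{1539}{121}$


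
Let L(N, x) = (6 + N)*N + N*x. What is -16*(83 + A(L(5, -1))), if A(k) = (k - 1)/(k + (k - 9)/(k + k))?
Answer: -6772848/5041 ≈ -1343.6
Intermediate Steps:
L(N, x) = N*x + N*(6 + N) (L(N, x) = N*(6 + N) + N*x = N*x + N*(6 + N))
A(k) = (-1 + k)/(k + (-9 + k)/(2*k)) (A(k) = (-1 + k)/(k + (-9 + k)/((2*k))) = (-1 + k)/(k + (-9 + k)*(1/(2*k))) = (-1 + k)/(k + (-9 + k)/(2*k)))
-16*(83 + A(L(5, -1))) = -16*(83 + 2*(5*(6 + 5 - 1))*(-1 + 5*(6 + 5 - 1))/(-9 + 5*(6 + 5 - 1) + 2*(5*(6 + 5 - 1))²)) = -16*(83 + 2*(5*10)*(-1 + 5*10)/(-9 + 5*10 + 2*(5*10)²)) = -16*(83 + 2*50*(-1 + 50)/(-9 + 50 + 2*50²)) = -16*(83 + 2*50*49/(-9 + 50 + 2*2500)) = -16*(83 + 2*50*49/(-9 + 50 + 5000)) = -16*(83 + 2*50*49/5041) = -16*(83 + 2*50*(1/5041)*49) = -16*(83 + 4900/5041) = -16*423303/5041 = -6772848/5041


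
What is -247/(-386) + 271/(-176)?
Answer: -30567/33968 ≈ -0.89988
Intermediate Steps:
-247/(-386) + 271/(-176) = -247*(-1/386) + 271*(-1/176) = 247/386 - 271/176 = -30567/33968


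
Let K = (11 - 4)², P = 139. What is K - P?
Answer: -90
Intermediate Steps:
K = 49 (K = 7² = 49)
K - P = 49 - 1*139 = 49 - 139 = -90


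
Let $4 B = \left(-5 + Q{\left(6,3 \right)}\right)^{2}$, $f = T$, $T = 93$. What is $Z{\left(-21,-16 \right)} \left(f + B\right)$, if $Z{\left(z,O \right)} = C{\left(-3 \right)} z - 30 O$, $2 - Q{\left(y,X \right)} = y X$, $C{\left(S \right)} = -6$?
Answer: $\frac{246339}{2} \approx 1.2317 \cdot 10^{5}$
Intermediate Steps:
$Q{\left(y,X \right)} = 2 - X y$ ($Q{\left(y,X \right)} = 2 - y X = 2 - X y$)
$Z{\left(z,O \right)} = - 30 O - 6 z$ ($Z{\left(z,O \right)} = - 6 z - 30 O = - 30 O - 6 z$)
$f = 93$
$B = \frac{441}{4}$ ($B = \frac{\left(-5 + \left(2 - 3 \cdot 6\right)\right)^{2}}{4} = \frac{\left(-5 + \left(2 - 18\right)\right)^{2}}{4} = \frac{\left(-5 - 16\right)^{2}}{4} = \frac{\left(-21\right)^{2}}{4} = \frac{1}{4} \cdot 441 = \frac{441}{4} \approx 110.25$)
$Z{\left(-21,-16 \right)} \left(f + B\right) = \left(\left(-30\right) \left(-16\right) - -126\right) \left(93 + \frac{441}{4}\right) = \left(480 + 126\right) \frac{813}{4} = 606 \cdot \frac{813}{4} = \frac{246339}{2}$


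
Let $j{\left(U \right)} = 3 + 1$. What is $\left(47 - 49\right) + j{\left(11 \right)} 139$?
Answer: $554$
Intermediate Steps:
$j{\left(U \right)} = 4$
$\left(47 - 49\right) + j{\left(11 \right)} 139 = \left(47 - 49\right) + 4 \cdot 139 = \left(47 - 49\right) + 556 = -2 + 556 = 554$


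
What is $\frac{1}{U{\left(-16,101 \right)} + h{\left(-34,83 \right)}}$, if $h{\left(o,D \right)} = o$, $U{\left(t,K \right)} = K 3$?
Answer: $\frac{1}{269} \approx 0.0037175$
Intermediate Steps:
$U{\left(t,K \right)} = 3 K$
$\frac{1}{U{\left(-16,101 \right)} + h{\left(-34,83 \right)}} = \frac{1}{3 \cdot 101 - 34} = \frac{1}{303 - 34} = \frac{1}{269}$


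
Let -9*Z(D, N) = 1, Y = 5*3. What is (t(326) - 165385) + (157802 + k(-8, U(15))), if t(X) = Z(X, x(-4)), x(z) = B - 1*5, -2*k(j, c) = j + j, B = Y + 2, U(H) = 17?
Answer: -68176/9 ≈ -7575.1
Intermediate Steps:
Y = 15
B = 17 (B = 15 + 2 = 17)
k(j, c) = -j (k(j, c) = -(j + j)/2 = -j)
x(z) = 12 (x(z) = 17 - 1*5 = 17 - 5 = 12)
Z(D, N) = -⅑ (Z(D, N) = -⅑*1 = -⅑)
t(X) = -⅑
(t(326) - 165385) + (157802 + k(-8, U(15))) = (-⅑ - 165385) + (157802 - 1*(-8)) = -1488466/9 + (157802 + 8) = -1488466/9 + 157810 = -68176/9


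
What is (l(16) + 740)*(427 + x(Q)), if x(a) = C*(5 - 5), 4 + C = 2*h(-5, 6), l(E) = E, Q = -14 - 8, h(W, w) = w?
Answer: 322812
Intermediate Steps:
Q = -22
C = 8 (C = -4 + 2*6 = -4 + 12 = 8)
x(a) = 0 (x(a) = 8*(5 - 5) = 8*0 = 0)
(l(16) + 740)*(427 + x(Q)) = (16 + 740)*(427 + 0) = 756*427 = 322812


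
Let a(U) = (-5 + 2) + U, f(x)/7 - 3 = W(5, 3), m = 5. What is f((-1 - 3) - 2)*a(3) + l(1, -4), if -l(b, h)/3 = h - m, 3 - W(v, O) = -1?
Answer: 27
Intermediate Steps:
W(v, O) = 4 (W(v, O) = 3 - 1*(-1) = 3 + 1 = 4)
f(x) = 49 (f(x) = 21 + 7*4 = 21 + 28 = 49)
l(b, h) = 15 - 3*h (l(b, h) = -3*(h - 1*5) = -3*(h - 5) = -3*(-5 + h) = 15 - 3*h)
a(U) = -3 + U
f((-1 - 3) - 2)*a(3) + l(1, -4) = 49*(-3 + 3) + (15 - 3*(-4)) = 49*0 + (15 + 12) = 0 + 27 = 27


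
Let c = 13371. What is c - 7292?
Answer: 6079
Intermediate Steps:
c - 7292 = 13371 - 7292 = 6079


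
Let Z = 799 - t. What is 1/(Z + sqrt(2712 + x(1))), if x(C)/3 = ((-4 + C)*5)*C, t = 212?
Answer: 587/341902 - sqrt(2667)/341902 ≈ 0.0015658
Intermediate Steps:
x(C) = 3*C*(-20 + 5*C) (x(C) = 3*(((-4 + C)*5)*C) = 3*((-20 + 5*C)*C) = 3*(C*(-20 + 5*C)) = 3*C*(-20 + 5*C))
Z = 587 (Z = 799 - 1*212 = 799 - 212 = 587)
1/(Z + sqrt(2712 + x(1))) = 1/(587 + sqrt(2712 + 15*1*(-4 + 1))) = 1/(587 + sqrt(2712 + 15*1*(-3))) = 1/(587 + sqrt(2712 - 45)) = 1/(587 + sqrt(2667))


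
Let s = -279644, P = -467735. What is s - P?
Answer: 188091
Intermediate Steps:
s - P = -279644 - 1*(-467735) = -279644 + 467735 = 188091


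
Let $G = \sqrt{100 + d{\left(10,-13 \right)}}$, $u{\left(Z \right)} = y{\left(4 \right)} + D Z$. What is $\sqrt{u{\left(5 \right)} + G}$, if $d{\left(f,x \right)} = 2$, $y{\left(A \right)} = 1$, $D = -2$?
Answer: $\sqrt{-9 + \sqrt{102}} \approx 1.0486$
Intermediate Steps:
$u{\left(Z \right)} = 1 - 2 Z$
$G = \sqrt{102}$ ($G = \sqrt{100 + 2} = \sqrt{102} \approx 10.1$)
$\sqrt{u{\left(5 \right)} + G} = \sqrt{\left(1 - 10\right) + \sqrt{102}} = \sqrt{-9 + \sqrt{102}}$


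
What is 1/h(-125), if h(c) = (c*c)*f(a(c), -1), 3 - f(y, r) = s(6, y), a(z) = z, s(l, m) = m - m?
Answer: 1/46875 ≈ 2.1333e-5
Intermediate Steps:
s(l, m) = 0
f(y, r) = 3 (f(y, r) = 3 - 1*0 = 3 + 0 = 3)
h(c) = 3*c² (h(c) = (c*c)*3 = c²*3 = 3*c²)
1/h(-125) = 1/(3*(-125)²) = 1/(3*15625) = 1/46875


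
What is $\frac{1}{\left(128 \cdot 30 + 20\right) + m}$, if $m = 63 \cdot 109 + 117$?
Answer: $\frac{1}{10844} \approx 9.2217 \cdot 10^{-5}$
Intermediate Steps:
$m = 6984$ ($m = 6867 + 117 = 6984$)
$\frac{1}{\left(128 \cdot 30 + 20\right) + m} = \frac{1}{\left(128 \cdot 30 + 20\right) + 6984} = \frac{1}{\left(3840 + 20\right) + 6984} = \frac{1}{3860 + 6984} = \frac{1}{10844}$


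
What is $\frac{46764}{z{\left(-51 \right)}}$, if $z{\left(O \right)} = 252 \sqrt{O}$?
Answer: $- \frac{433 i \sqrt{51}}{119} \approx - 25.985 i$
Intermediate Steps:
$\frac{46764}{z{\left(-51 \right)}} = \frac{46764}{252 \sqrt{-51}} = \frac{46764}{252 i \sqrt{51}} = 46764 \left(- \frac{i \sqrt{51}}{12852}\right) = - \frac{433 i \sqrt{51}}{119}$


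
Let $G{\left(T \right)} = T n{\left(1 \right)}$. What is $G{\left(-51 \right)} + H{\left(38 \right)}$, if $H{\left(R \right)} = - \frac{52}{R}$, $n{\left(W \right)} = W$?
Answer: $- \frac{995}{19} \approx -52.368$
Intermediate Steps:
$G{\left(T \right)} = T$ ($G{\left(T \right)} = T 1 = T$)
$G{\left(-51 \right)} + H{\left(38 \right)} = -51 - \frac{52}{38} = -51 - \frac{26}{19} = - \frac{995}{19}$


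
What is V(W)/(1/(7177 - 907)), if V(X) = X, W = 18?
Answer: 112860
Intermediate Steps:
V(W)/(1/(7177 - 907)) = 18/(1/(7177 - 907)) = 18/(1/6270) = 18*6270 = 112860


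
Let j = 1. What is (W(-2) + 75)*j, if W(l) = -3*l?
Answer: 81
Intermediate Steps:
(W(-2) + 75)*j = (-3*(-2) + 75)*1 = (6 + 75)*1 = 81*1 = 81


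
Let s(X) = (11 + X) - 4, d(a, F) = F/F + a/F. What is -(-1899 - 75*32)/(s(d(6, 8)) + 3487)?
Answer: 5732/4661 ≈ 1.2298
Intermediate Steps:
d(a, F) = 1 + a/F
s(X) = 7 + X
-(-1899 - 75*32)/(s(d(6, 8)) + 3487) = -(-1899 - 75*32)/((7 + (8 + 6)/8) + 3487) = -(-1899 - 2400)/((7 + (⅛)*14) + 3487) = -(-4299)/((7 + 7/4) + 3487) = -(-4299)/(35/4 + 3487) = -(-4299)/13983/4 = -(-4299)*4/13983 = -1*(-5732/4661) = 5732/4661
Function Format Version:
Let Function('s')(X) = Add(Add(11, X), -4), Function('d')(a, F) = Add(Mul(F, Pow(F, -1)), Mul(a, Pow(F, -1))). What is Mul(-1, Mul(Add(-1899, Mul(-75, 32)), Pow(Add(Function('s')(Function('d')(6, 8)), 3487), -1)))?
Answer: Rational(5732, 4661) ≈ 1.2298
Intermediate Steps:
Function('d')(a, F) = Add(1, Mul(a, Pow(F, -1)))
Function('s')(X) = Add(7, X)
Mul(-1, Mul(Add(-1899, Mul(-75, 32)), Pow(Add(Function('s')(Function('d')(6, 8)), 3487), -1))) = Mul(-1, Mul(Add(-1899, Mul(-75, 32)), Pow(Add(Add(7, Mul(Pow(8, -1), Add(8, 6))), 3487), -1))) = Mul(-1, Mul(Add(-1899, -2400), Pow(Add(Add(7, Mul(Rational(1, 8), 14)), 3487), -1))) = Mul(-1, Mul(-4299, Pow(Add(Add(7, Rational(7, 4)), 3487), -1))) = Mul(-1, Mul(-4299, Pow(Add(Rational(35, 4), 3487), -1))) = Mul(-1, Mul(-4299, Pow(Rational(13983, 4), -1))) = Mul(-1, Mul(-4299, Rational(4, 13983))) = Mul(-1, Rational(-5732, 4661)) = Rational(5732, 4661)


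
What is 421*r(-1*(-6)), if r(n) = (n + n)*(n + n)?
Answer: 60624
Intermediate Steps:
r(n) = 4*n**2 (r(n) = (2*n)*(2*n) = 4*n**2)
421*r(-1*(-6)) = 421*(4*(-1*(-6))**2) = 421*(4*6**2) = 421*(4*36) = 421*144 = 60624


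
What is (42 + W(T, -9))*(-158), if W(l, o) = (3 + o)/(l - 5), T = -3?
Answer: -13509/2 ≈ -6754.5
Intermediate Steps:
W(l, o) = (3 + o)/(-5 + l)
(42 + W(T, -9))*(-158) = (42 + (3 - 9)/(-5 - 3))*(-158) = (42 - 6/(-8))*(-158) = (42 - ⅛*(-6))*(-158) = (42 + ¾)*(-158) = (171/4)*(-158) = -13509/2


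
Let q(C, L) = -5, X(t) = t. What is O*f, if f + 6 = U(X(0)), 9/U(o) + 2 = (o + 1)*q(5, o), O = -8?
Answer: 408/7 ≈ 58.286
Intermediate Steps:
U(o) = 9/(-7 - 5*o) (U(o) = 9/(-2 + (o + 1)*(-5)) = 9/(-2 + (1 + o)*(-5)) = 9/(-2 + (-5 - 5*o)) = 9/(-7 - 5*o))
f = -51/7 (f = -6 + 9/(-7 - 5*0) = -6 + 9/(-7 + 0) = -6 + 9/(-7) = -6 + 9*(-⅐) = -6 - 9/7 = -51/7 ≈ -7.2857)
O*f = -8*(-51/7) = 408/7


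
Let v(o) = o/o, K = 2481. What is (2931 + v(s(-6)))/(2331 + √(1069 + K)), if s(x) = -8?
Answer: 6834492/5430011 - 14660*√142/5430011 ≈ 1.2265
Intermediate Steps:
v(o) = 1
(2931 + v(s(-6)))/(2331 + √(1069 + K)) = (2931 + 1)/(2331 + √(1069 + 2481)) = 2932/(2331 + √3550) = 2932/(2331 + 5*√142)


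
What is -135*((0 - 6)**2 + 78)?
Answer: -15390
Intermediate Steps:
-135*((0 - 6)**2 + 78) = -135*((-6)**2 + 78) = -135*(36 + 78) = -135*114 = -15390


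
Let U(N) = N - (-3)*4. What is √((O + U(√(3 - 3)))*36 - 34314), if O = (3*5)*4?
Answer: I*√31722 ≈ 178.11*I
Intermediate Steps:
U(N) = 12 + N (U(N) = N - 1*(-12) = N + 12 = 12 + N)
O = 60 (O = 15*4 = 60)
√((O + U(√(3 - 3)))*36 - 34314) = √((60 + (12 + √(3 - 3)))*36 - 34314) = √((60 + (12 + √0))*36 - 34314) = √((60 + (12 + 0))*36 - 34314) = √((60 + 12)*36 - 34314) = √(72*36 - 34314) = √(2592 - 34314) = √(-31722) = I*√31722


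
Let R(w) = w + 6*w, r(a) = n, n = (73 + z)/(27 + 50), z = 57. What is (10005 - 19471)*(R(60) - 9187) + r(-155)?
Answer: 6390108624/77 ≈ 8.2988e+7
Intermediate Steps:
n = 130/77 (n = (73 + 57)/(27 + 50) = 130/77 ≈ 1.6883)
r(a) = 130/77
R(w) = 7*w
(10005 - 19471)*(R(60) - 9187) + r(-155) = (10005 - 19471)*(7*60 - 9187) + 130/77 = -9466*(420 - 9187) + 130/77 = -9466*(-8767) + 130/77 = 82988422 + 130/77 = 6390108624/77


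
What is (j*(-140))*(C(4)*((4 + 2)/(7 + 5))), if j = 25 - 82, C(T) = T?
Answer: 15960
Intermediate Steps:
j = -57
(j*(-140))*(C(4)*((4 + 2)/(7 + 5))) = (-57*(-140))*(4*((4 + 2)/(7 + 5))) = 7980*(4*(6/12)) = 7980*(4*(6*(1/12))) = 7980*(4*(1/2)) = 7980*2 = 15960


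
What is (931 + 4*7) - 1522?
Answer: -563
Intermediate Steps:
(931 + 4*7) - 1522 = (931 + 28) - 1522 = 959 - 1522 = -563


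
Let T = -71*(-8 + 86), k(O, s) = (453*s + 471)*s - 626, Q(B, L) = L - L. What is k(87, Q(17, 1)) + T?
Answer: -6164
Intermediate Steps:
Q(B, L) = 0
k(O, s) = -626 + s*(471 + 453*s) (k(O, s) = (471 + 453*s)*s - 626 = s*(471 + 453*s) - 626 = -626 + s*(471 + 453*s))
T = -5538 (T = -71*78 = -5538)
k(87, Q(17, 1)) + T = (-626 + 453*0² + 471*0) - 5538 = (-626 + 453*0 + 0) - 5538 = (-626 + 0 + 0) - 5538 = -626 - 5538 = -6164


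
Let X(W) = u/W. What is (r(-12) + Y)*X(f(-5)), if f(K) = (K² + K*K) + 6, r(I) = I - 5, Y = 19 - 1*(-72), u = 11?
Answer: 407/28 ≈ 14.536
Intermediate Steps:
Y = 91 (Y = 19 + 72 = 91)
r(I) = -5 + I
f(K) = 6 + 2*K² (f(K) = (K² + K²) + 6 = 2*K² + 6 = 6 + 2*K²)
X(W) = 11/W
(r(-12) + Y)*X(f(-5)) = ((-5 - 12) + 91)*(11/(6 + 2*(-5)²)) = (-17 + 91)*(11/(6 + 2*25)) = 74*(11/(6 + 50)) = 74*(11/56) = 407/28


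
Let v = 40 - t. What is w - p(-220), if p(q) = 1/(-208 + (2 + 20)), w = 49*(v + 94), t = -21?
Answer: 1412671/186 ≈ 7595.0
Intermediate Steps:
v = 61 (v = 40 - 1*(-21) = 40 + 21 = 61)
w = 7595 (w = 49*(61 + 94) = 49*155 = 7595)
p(q) = -1/186 (p(q) = 1/(-208 + 22) = 1/(-186) = -1/186)
w - p(-220) = 7595 - 1*(-1/186) = 7595 + 1/186 = 1412671/186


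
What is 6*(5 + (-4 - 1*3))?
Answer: -12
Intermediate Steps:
6*(5 + (-4 - 1*3)) = 6*(5 + (-4 - 3)) = 6*(5 - 7) = 6*(-2) = -12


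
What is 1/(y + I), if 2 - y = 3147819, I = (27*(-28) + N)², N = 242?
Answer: -1/2883621 ≈ -3.4679e-7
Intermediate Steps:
I = 264196 (I = (27*(-28) + 242)² = (-756 + 242)² = (-514)² = 264196)
y = -3147817 (y = 2 - 1*3147819 = 2 - 3147819 = -3147817)
1/(y + I) = 1/(-3147817 + 264196) = 1/(-2883621) = -1/2883621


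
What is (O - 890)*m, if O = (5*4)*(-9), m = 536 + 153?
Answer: -737230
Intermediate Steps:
m = 689
O = -180 (O = 20*(-9) = -180)
(O - 890)*m = (-180 - 890)*689 = -1070*689 = -737230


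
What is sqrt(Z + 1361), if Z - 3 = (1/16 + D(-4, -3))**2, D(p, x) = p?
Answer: sqrt(353153)/16 ≈ 37.142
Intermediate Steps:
Z = 4737/256 (Z = 3 + (1/16 - 4)**2 = 3 + (-63/16)**2 = 3 + 3969/256 = 4737/256 ≈ 18.504)
sqrt(Z + 1361) = sqrt(4737/256 + 1361) = sqrt(353153/256) = sqrt(353153)/16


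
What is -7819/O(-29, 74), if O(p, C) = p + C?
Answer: -7819/45 ≈ -173.76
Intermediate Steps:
O(p, C) = C + p
-7819/O(-29, 74) = -7819/(74 - 29) = -7819/45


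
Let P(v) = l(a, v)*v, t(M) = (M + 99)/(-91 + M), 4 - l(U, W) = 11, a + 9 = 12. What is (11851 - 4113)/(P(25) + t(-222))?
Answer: -1210997/27326 ≈ -44.317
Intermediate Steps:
a = 3 (a = -9 + 12 = 3)
l(U, W) = -7 (l(U, W) = 4 - 1*11 = 4 - 11 = -7)
t(M) = (99 + M)/(-91 + M)
P(v) = -7*v
(11851 - 4113)/(P(25) + t(-222)) = (11851 - 4113)/(-7*25 + (99 - 222)/(-91 - 222)) = 7738/(-175 - 123/(-313)) = 7738/(-175 - 1/313*(-123)) = 7738/(-175 + 123/313) = 7738/(-54652/313) = 7738*(-313/54652) = -1210997/27326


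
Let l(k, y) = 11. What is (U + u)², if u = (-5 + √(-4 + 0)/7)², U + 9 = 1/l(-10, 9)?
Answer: 72088041/290521 - 345160*I/3773 ≈ 248.13 - 91.482*I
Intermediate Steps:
U = -98/11 (U = -9 + 1/11 = -98/11 ≈ -8.9091)
u = (-5 + 2*I/7)² (u = (-5 + √(-4)*(⅐))² = (-5 + (2*I)*(⅐))² = (-5 + 2*I/7)² ≈ 24.918 - 2.8571*I)
(U + u)² = (-98/11 + (1221/49 - 20*I/7))² = (8629/539 - 20*I/7)²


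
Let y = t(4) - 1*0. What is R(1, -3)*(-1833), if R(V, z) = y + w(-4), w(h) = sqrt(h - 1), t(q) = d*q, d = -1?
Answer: 7332 - 1833*I*sqrt(5) ≈ 7332.0 - 4098.7*I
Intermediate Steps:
t(q) = -q
w(h) = sqrt(-1 + h)
y = -4 (y = -1*4 - 1*0 = -4 + 0 = -4)
R(V, z) = -4 + I*sqrt(5) (R(V, z) = -4 + sqrt(-1 - 4) = -4 + sqrt(-5) = -4 + I*sqrt(5))
R(1, -3)*(-1833) = (-4 + I*sqrt(5))*(-1833) = 7332 - 1833*I*sqrt(5)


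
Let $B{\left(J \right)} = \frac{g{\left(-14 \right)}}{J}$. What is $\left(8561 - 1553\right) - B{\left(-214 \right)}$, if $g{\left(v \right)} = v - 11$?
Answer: $\frac{1499687}{214} \approx 7007.9$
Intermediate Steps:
$g{\left(v \right)} = -11 + v$
$B{\left(J \right)} = - \frac{25}{J}$ ($B{\left(J \right)} = \frac{-11 - 14}{J} = - \frac{25}{J}$)
$\left(8561 - 1553\right) - B{\left(-214 \right)} = \left(8561 - 1553\right) - - \frac{25}{-214} = \left(8561 - 1553\right) - \left(-25\right) \left(- \frac{1}{214}\right) = 7008 - \frac{25}{214} = \frac{1499687}{214}$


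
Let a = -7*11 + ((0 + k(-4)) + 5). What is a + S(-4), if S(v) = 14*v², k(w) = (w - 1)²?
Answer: 177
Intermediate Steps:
k(w) = (-1 + w)²
a = -47 (a = -7*11 + ((0 + (-1 - 4)²) + 5) = -77 + ((0 + (-5)²) + 5) = -77 + ((0 + 25) + 5) = -77 + (25 + 5) = -77 + 30 = -47)
a + S(-4) = -47 + 14*(-4)² = -47 + 14*16 = -47 + 224 = 177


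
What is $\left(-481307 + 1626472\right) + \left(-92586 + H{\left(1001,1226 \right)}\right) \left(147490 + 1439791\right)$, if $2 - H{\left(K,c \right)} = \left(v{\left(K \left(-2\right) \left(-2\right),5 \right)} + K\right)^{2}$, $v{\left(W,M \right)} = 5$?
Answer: $-1753341193055$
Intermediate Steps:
$H{\left(K,c \right)} = 2 - \left(5 + K\right)^{2}$
$\left(-481307 + 1626472\right) + \left(-92586 + H{\left(1001,1226 \right)}\right) \left(147490 + 1439791\right) = \left(-481307 + 1626472\right) + \left(-92586 + \left(2 - \left(5 + 1001\right)^{2}\right)\right) \left(147490 + 1439791\right) = 1145165 + \left(-92586 + \left(2 - 1006^{2}\right)\right) 1587281 = 1145165 + \left(-92586 + \left(2 - 1012036\right)\right) 1587281 = 1145165 + \left(-92586 - 1012034\right) 1587281 = 1145165 - 1753342338220 = -1753341193055$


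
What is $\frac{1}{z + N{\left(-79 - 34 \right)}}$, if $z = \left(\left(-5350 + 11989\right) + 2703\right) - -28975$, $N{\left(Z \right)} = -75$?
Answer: $\frac{1}{38242} \approx 2.6149 \cdot 10^{-5}$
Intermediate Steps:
$z = 38317$ ($z = \left(6639 + 2703\right) + 28975 = 9342 + 28975 = 38317$)
$\frac{1}{z + N{\left(-79 - 34 \right)}} = \frac{1}{38317 - 75} = \frac{1}{38242}$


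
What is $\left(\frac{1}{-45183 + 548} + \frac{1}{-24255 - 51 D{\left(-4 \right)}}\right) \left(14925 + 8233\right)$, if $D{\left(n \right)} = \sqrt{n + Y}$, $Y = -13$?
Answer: $\frac{23158 \left(- 51 \sqrt{17} + 68890 i\right)}{133905 \left(- 8085 i + 17 \sqrt{17}\right)} \approx -1.4735 + 0.0082768 i$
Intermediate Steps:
$D{\left(n \right)} = \sqrt{-13 + n}$ ($D{\left(n \right)} = \sqrt{n - 13} = \sqrt{-13 + n}$)
$\left(\frac{1}{-45183 + 548} + \frac{1}{-24255 - 51 D{\left(-4 \right)}}\right) \left(14925 + 8233\right) = \left(\frac{1}{-45183 + 548} + \frac{1}{-24255 - 51 \sqrt{-13 - 4}}\right) \left(14925 + 8233\right) = \left(\frac{1}{-44635} + \frac{1}{-24255 - 51 \sqrt{-17}}\right) 23158 = \left(- \frac{1}{44635} + \frac{1}{-24255 - 51 i \sqrt{17}}\right) 23158 = - \frac{23158}{44635} + \frac{23158}{-24255 - 51 i \sqrt{17}}$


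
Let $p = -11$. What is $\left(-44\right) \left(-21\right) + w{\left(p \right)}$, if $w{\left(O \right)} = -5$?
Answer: $919$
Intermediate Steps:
$\left(-44\right) \left(-21\right) + w{\left(p \right)} = \left(-44\right) \left(-21\right) - 5 = 924 - 5 = 919$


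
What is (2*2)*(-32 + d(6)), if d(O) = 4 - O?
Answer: -136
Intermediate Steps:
(2*2)*(-32 + d(6)) = (2*2)*(-32 + (4 - 1*6)) = 4*(-32 + (4 - 6)) = 4*(-32 - 2) = 4*(-34) = -136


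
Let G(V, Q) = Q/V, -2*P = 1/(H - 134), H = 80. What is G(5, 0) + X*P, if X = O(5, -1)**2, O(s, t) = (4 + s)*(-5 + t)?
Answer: 27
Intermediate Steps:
O(s, t) = (-5 + t)*(4 + s)
P = 1/108 (P = -1/(2*(80 - 134)) = -1/2/(-54) = -1/2*(-1/54) = 1/108 ≈ 0.0092593)
X = 2916 (X = (-20 - 5*5 + 4*(-1) + 5*(-1))**2 = (-20 - 25 - 4 - 5)**2 = (-54)**2 = 2916)
G(5, 0) + X*P = 0/5 + 2916*(1/108) = 0*(1/5) + 27 = 0 + 27 = 27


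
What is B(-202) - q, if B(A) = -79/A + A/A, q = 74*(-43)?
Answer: 643045/202 ≈ 3183.4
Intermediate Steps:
q = -3182
B(A) = 1 - 79/A (B(A) = -79/A + 1 = 1 - 79/A)
B(-202) - q = (-79 - 202)/(-202) - 1*(-3182) = -1/202*(-281) + 3182 = 281/202 + 3182 = 643045/202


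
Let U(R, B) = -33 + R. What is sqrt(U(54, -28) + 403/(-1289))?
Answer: sqrt(34372474)/1289 ≈ 4.5483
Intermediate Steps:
sqrt(U(54, -28) + 403/(-1289)) = sqrt((-33 + 54) + 403/(-1289)) = sqrt(21 + 403*(-1/1289)) = sqrt(21 - 403/1289) = sqrt(26666/1289) = sqrt(34372474)/1289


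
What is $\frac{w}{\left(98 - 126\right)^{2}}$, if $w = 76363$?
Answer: $\frac{10909}{112} \approx 97.402$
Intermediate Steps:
$\frac{w}{\left(98 - 126\right)^{2}} = \frac{76363}{\left(98 - 126\right)^{2}} = \frac{76363}{\left(-28\right)^{2}} = \frac{76363}{784} = 76363 \cdot \frac{1}{784} = \frac{10909}{112}$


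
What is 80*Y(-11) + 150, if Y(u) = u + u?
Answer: -1610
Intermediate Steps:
Y(u) = 2*u
80*Y(-11) + 150 = 80*(2*(-11)) + 150 = 80*(-22) + 150 = -1760 + 150 = -1610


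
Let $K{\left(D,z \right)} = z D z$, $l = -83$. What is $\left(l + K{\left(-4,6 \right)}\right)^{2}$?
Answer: $51529$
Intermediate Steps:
$K{\left(D,z \right)} = D z^{2}$ ($K{\left(D,z \right)} = D z z = D z^{2}$)
$\left(l + K{\left(-4,6 \right)}\right)^{2} = \left(-83 - 4 \cdot 6^{2}\right)^{2} = \left(-83 - 144\right)^{2} = \left(-227\right)^{2} = 51529$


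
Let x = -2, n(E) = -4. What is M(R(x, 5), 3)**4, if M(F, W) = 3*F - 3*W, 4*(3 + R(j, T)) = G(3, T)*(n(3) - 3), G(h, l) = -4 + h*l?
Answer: 8428892481/256 ≈ 3.2925e+7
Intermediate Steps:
R(j, T) = 4 - 21*T/4 (R(j, T) = -3 + ((-4 + 3*T)*(-4 - 3))/4 = -3 + ((-4 + 3*T)*(-7))/4 = -3 + (28 - 21*T)/4 = -3 + (7 - 21*T/4) = 4 - 21*T/4)
M(F, W) = -3*W + 3*F
M(R(x, 5), 3)**4 = (-3*3 + 3*(4 - 21/4*5))**4 = (-9 + 3*(4 - 105/4))**4 = (-9 + 3*(-89/4))**4 = (-9 - 267/4)**4 = (-303/4)**4 = 8428892481/256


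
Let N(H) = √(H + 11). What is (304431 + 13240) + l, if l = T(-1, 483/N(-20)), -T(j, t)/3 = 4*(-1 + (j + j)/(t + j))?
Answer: 4117489351/12961 + 1932*I/12961 ≈ 3.1768e+5 + 0.14906*I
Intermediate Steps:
N(H) = √(11 + H)
T(j, t) = 12 - 24*j/(j + t) (T(j, t) = -12*(-1 + (j + j)/(t + j)) = -12*(-1 + (2*j)/(j + t)) = -12*(-1 + 2*j/(j + t)) = -3*(-4 + 8*j/(j + t)) = 12 - 24*j/(j + t))
l = 6*(1 - 161*I)*(-1 + 161*I)/12961 (l = 12*(483/(√(11 - 20)) - 1*(-1))/(-1 + 483/(√(11 - 20))) = 12*(483/(√(-9)) + 1)/(-1 + 483/(√(-9))) = 12*(483/((3*I)) + 1)/(-1 + 483/((3*I))) = 12*(483*(-I/3) + 1)/(-1 + 483*(-I/3)) = 12*(-161*I + 1)/(-1 - 161*I) = 12*((-1 + 161*I)/25922)*(1 - 161*I) = 6*(1 - 161*I)*(-1 + 161*I)/12961 ≈ 11.999 + 0.14906*I)
(304431 + 13240) + l = (304431 + 13240) + (155520/12961 + 1932*I/12961) = 317671 + (155520/12961 + 1932*I/12961) = 4117489351/12961 + 1932*I/12961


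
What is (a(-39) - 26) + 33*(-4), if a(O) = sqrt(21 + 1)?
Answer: -158 + sqrt(22) ≈ -153.31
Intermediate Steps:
a(O) = sqrt(22)
(a(-39) - 26) + 33*(-4) = (sqrt(22) - 26) + 33*(-4) = (-26 + sqrt(22)) - 132 = -158 + sqrt(22)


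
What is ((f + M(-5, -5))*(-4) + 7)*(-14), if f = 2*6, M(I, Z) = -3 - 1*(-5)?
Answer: 686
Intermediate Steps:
M(I, Z) = 2 (M(I, Z) = -3 + 5 = 2)
f = 12
((f + M(-5, -5))*(-4) + 7)*(-14) = ((12 + 2)*(-4) + 7)*(-14) = (14*(-4) + 7)*(-14) = (-56 + 7)*(-14) = -49*(-14) = 686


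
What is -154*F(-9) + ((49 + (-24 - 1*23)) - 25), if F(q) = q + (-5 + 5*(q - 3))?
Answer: 11373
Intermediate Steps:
F(q) = -20 + 6*q (F(q) = q + (-5 + 5*(-3 + q)) = q + (-5 + (-15 + 5*q)) = q + (-20 + 5*q) = -20 + 6*q)
-154*F(-9) + ((49 + (-24 - 1*23)) - 25) = -154*(-20 + 6*(-9)) + ((49 + (-24 - 1*23)) - 25) = -154*(-20 - 54) + ((49 + (-24 - 23)) - 25) = -154*(-74) + ((49 - 47) - 25) = 11396 + (2 - 25) = 11396 - 23 = 11373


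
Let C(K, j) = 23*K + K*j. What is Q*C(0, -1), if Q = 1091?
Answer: 0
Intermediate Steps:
Q*C(0, -1) = 1091*(0*(23 - 1)) = 1091*(0*22) = 1091*0 = 0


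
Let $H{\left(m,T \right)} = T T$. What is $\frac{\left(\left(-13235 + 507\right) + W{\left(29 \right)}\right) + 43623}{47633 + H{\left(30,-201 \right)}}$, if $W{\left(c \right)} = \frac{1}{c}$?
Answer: $\frac{447978}{1276493} \approx 0.35094$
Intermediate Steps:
$H{\left(m,T \right)} = T^{2}$
$\frac{\left(\left(-13235 + 507\right) + W{\left(29 \right)}\right) + 43623}{47633 + H{\left(30,-201 \right)}} = \frac{\left(\left(-13235 + 507\right) + \frac{1}{29}\right) + 43623}{47633 + \left(-201\right)^{2}} = \frac{\left(-12728 + \frac{1}{29}\right) + 43623}{47633 + 40401} = \frac{- \frac{369111}{29} + 43623}{88034} = \frac{895956}{29} \cdot \frac{1}{88034} = \frac{447978}{1276493}$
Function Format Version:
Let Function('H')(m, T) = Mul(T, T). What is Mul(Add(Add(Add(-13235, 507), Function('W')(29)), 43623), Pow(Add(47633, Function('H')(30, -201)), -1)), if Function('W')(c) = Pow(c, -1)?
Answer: Rational(447978, 1276493) ≈ 0.35094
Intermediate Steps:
Function('H')(m, T) = Pow(T, 2)
Mul(Add(Add(Add(-13235, 507), Function('W')(29)), 43623), Pow(Add(47633, Function('H')(30, -201)), -1)) = Mul(Add(Add(Add(-13235, 507), Pow(29, -1)), 43623), Pow(Add(47633, Pow(-201, 2)), -1)) = Mul(Add(Add(-12728, Rational(1, 29)), 43623), Pow(Add(47633, 40401), -1)) = Mul(Add(Rational(-369111, 29), 43623), Pow(88034, -1)) = Mul(Rational(895956, 29), Rational(1, 88034)) = Rational(447978, 1276493)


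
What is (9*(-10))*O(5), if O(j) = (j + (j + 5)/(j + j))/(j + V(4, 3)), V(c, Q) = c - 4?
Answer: -108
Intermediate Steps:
V(c, Q) = -4 + c
O(j) = (j + (5 + j)/(2*j))/j (O(j) = (j + (j + 5)/(j + j))/(j + (-4 + 4)) = (j + (5 + j)/((2*j)))/(j + 0) = (j + (5 + j)*(1/(2*j)))/j = (j + (5 + j)/(2*j))/j)
(9*(-10))*O(5) = (9*(-10))*((½)*(5 + 5 + 2*5²)/5²) = -45*(5 + 5 + 2*25)/25 = -45*(5 + 5 + 50)/25 = -45*60/25 = -90*6/5 = -108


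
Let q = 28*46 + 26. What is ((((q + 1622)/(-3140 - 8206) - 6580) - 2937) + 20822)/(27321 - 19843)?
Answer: 64131797/42422694 ≈ 1.5117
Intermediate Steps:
q = 1314 (q = 1288 + 26 = 1314)
((((q + 1622)/(-3140 - 8206) - 6580) - 2937) + 20822)/(27321 - 19843) = ((((1314 + 1622)/(-3140 - 8206) - 6580) - 2937) + 20822)/(27321 - 19843) = (((2936/(-11346) - 6580) - 2937) + 20822)/7478 = (((2936*(-1/11346) - 6580) - 2937) + 20822)*(1/7478) = (((-1468/5673 - 6580) - 2937) + 20822)*(1/7478) = ((-37329808/5673 - 2937) + 20822)*(1/7478) = (-53991409/5673 + 20822)*(1/7478) = (64131797/5673)*(1/7478) = 64131797/42422694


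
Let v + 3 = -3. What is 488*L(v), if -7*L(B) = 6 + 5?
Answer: -5368/7 ≈ -766.86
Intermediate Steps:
v = -6 (v = -3 - 3 = -6)
L(B) = -11/7 (L(B) = -(6 + 5)/7 = -1/7*11 = -11/7)
488*L(v) = 488*(-11/7) = -5368/7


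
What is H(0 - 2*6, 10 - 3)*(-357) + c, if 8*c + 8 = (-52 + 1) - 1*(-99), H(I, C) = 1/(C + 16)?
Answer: -242/23 ≈ -10.522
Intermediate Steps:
H(I, C) = 1/(16 + C)
c = 5 (c = -1 + ((-52 + 1) - 1*(-99))/8 = -1 + (-51 + 99)/8 = -1 + (⅛)*48 = -1 + 6 = 5)
H(0 - 2*6, 10 - 3)*(-357) + c = -357/(16 + (10 - 3)) + 5 = -357/(16 + 7) + 5 = -357/23 + 5 = -242/23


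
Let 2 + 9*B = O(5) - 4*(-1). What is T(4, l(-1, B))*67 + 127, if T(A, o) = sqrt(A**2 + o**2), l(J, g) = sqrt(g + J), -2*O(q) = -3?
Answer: 127 + 67*sqrt(554)/6 ≈ 389.83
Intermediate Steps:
O(q) = 3/2 (O(q) = -1/2*(-3) = 3/2)
B = 7/18 (B = -2/9 + (3/2 - 4*(-1))/9 = -2/9 + (3/2 + 4)/9 = -2/9 + (1/9)*(11/2) = -2/9 + 11/18 = 7/18 ≈ 0.38889)
l(J, g) = sqrt(J + g)
T(4, l(-1, B))*67 + 127 = sqrt(4**2 + (sqrt(-1 + 7/18))**2)*67 + 127 = sqrt(16 + (sqrt(-11/18))**2)*67 + 127 = sqrt(16 + (I*sqrt(22)/6)**2)*67 + 127 = sqrt(16 - 11/18)*67 + 127 = sqrt(277/18)*67 + 127 = (sqrt(554)/6)*67 + 127 = 67*sqrt(554)/6 + 127 = 127 + 67*sqrt(554)/6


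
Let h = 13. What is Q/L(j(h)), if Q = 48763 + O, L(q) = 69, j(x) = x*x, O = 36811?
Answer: 85574/69 ≈ 1240.2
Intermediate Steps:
j(x) = x²
Q = 85574 (Q = 48763 + 36811 = 85574)
Q/L(j(h)) = 85574/69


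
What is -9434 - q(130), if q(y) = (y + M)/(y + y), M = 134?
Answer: -613276/65 ≈ -9435.0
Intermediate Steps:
q(y) = (134 + y)/(2*y) (q(y) = (y + 134)/(y + y) = (134 + y)/((2*y)) = (134 + y)*(1/(2*y)) = (134 + y)/(2*y))
-9434 - q(130) = -9434 - (134 + 130)/(2*130) = -9434 - 264/(2*130) = -9434 - 1*66/65 = -9434 - 66/65 = -613276/65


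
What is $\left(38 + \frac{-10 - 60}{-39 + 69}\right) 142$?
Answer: $\frac{15194}{3} \approx 5064.7$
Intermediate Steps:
$\left(38 + \frac{-10 - 60}{-39 + 69}\right) 142 = \left(38 - \frac{70}{30}\right) 142 = \left(38 - \frac{7}{3}\right) 142 = \frac{107}{3} \cdot 142 = \frac{15194}{3}$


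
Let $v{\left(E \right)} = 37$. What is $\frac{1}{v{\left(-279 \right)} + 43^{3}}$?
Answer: $\frac{1}{79544} \approx 1.2572 \cdot 10^{-5}$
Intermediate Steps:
$\frac{1}{v{\left(-279 \right)} + 43^{3}} = \frac{1}{37 + 43^{3}} = \frac{1}{37 + 79507} = \frac{1}{79544}$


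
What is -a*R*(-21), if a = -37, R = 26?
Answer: -20202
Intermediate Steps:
-a*R*(-21) = -(-37*26)*(-21) = -(-962)*(-21) = -1*20202 = -20202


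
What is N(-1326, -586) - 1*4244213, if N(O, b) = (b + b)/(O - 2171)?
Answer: -14842011689/3497 ≈ -4.2442e+6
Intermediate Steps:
N(O, b) = 2*b/(-2171 + O) (N(O, b) = (2*b)/(-2171 + O) = 2*b/(-2171 + O))
N(-1326, -586) - 1*4244213 = 2*(-586)/(-2171 - 1326) - 1*4244213 = 2*(-586)/(-3497) - 4244213 = 2*(-586)*(-1/3497) - 4244213 = 1172/3497 - 4244213 = -14842011689/3497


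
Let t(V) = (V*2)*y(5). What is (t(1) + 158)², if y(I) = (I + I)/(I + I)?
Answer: 25600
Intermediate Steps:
y(I) = 1 (y(I) = (2*I)/((2*I)) = (2*I)*(1/(2*I)) = 1)
t(V) = 2*V (t(V) = (V*2)*1 = (2*V)*1 = 2*V)
(t(1) + 158)² = (2*1 + 158)² = (2 + 158)² = 160² = 25600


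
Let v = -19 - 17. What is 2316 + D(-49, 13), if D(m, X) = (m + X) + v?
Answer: 2244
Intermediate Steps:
v = -36
D(m, X) = -36 + X + m (D(m, X) = (m + X) - 36 = (X + m) - 36 = -36 + X + m)
2316 + D(-49, 13) = 2316 + (-36 + 13 - 49) = 2316 - 72 = 2244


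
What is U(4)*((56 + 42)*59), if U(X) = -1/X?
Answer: -2891/2 ≈ -1445.5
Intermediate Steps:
U(4)*((56 + 42)*59) = (-1/4)*((56 + 42)*59) = (-1*¼)*(98*59) = -¼*5782 = -2891/2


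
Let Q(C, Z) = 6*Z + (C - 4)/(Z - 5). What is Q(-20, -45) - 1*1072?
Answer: -33538/25 ≈ -1341.5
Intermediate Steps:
Q(C, Z) = 6*Z + (-4 + C)/(-5 + Z)
Q(-20, -45) - 1*1072 = (-4 - 20 - 30*(-45) + 6*(-45)²)/(-5 - 45) - 1*1072 = (-4 - 20 + 1350 + 6*2025)/(-50) - 1072 = -(-4 - 20 + 1350 + 12150)/50 - 1072 = -1/50*13476 - 1072 = -6738/25 - 1072 = -33538/25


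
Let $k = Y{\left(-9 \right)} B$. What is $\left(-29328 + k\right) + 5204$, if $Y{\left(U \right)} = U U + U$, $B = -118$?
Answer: $-32620$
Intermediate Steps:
$Y{\left(U \right)} = U + U^{2}$ ($Y{\left(U \right)} = U^{2} + U = U + U^{2}$)
$k = -8496$ ($k = - 9 \left(1 - 9\right) \left(-118\right) = \left(-9\right) \left(-8\right) \left(-118\right) = 72 \left(-118\right) = -8496$)
$\left(-29328 + k\right) + 5204 = \left(-29328 - 8496\right) + 5204 = -37824 + 5204 = -32620$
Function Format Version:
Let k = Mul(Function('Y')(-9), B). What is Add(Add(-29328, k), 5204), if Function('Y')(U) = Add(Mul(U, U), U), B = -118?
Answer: -32620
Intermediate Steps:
Function('Y')(U) = Add(U, Pow(U, 2)) (Function('Y')(U) = Add(Pow(U, 2), U) = Add(U, Pow(U, 2)))
k = -8496 (k = Mul(Mul(-9, Add(1, -9)), -118) = Mul(Mul(-9, -8), -118) = Mul(72, -118) = -8496)
Add(Add(-29328, k), 5204) = Add(Add(-29328, -8496), 5204) = Add(-37824, 5204) = -32620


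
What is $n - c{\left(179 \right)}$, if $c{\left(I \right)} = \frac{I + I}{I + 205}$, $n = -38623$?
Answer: $- \frac{7415795}{192} \approx -38624.0$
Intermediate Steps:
$c{\left(I \right)} = \frac{2 I}{205 + I}$
$n - c{\left(179 \right)} = -38623 - 2 \cdot 179 \frac{1}{205 + 179} = -38623 - 2 \cdot 179 \cdot \frac{1}{384} = -38623 - \frac{179}{192} = - \frac{7415795}{192}$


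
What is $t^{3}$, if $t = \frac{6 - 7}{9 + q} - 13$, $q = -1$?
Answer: $- \frac{1157625}{512} \approx -2261.0$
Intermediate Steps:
$t = - \frac{105}{8}$ ($t = \frac{6 - 7}{9 - 1} - 13 = \frac{6 - 7}{8} - 13 = \left(-1\right) \frac{1}{8} - 13 = - \frac{1}{8} - 13 = - \frac{105}{8} \approx -13.125$)
$t^{3} = \left(- \frac{105}{8}\right)^{3} = - \frac{1157625}{512}$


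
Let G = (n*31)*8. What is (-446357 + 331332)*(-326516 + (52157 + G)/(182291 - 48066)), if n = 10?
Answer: 201645981685263/5369 ≈ 3.7557e+10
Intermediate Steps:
G = 2480 (G = (10*31)*8 = 310*8 = 2480)
(-446357 + 331332)*(-326516 + (52157 + G)/(182291 - 48066)) = (-446357 + 331332)*(-326516 + (52157 + 2480)/(182291 - 48066)) = -115025*(-326516 + 54637/134225) = -115025*(-43826555463/134225) = 201645981685263/5369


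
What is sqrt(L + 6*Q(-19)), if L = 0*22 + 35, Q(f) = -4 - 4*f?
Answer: sqrt(467) ≈ 21.610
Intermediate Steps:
L = 35 (L = 0 + 35 = 35)
sqrt(L + 6*Q(-19)) = sqrt(35 + 6*(-4 - 4*(-19))) = sqrt(35 + 6*(-4 + 76)) = sqrt(35 + 6*72) = sqrt(35 + 432) = sqrt(467)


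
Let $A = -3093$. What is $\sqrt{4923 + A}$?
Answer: $\sqrt{1830} \approx 42.779$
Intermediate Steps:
$\sqrt{4923 + A} = \sqrt{4923 - 3093} = \sqrt{1830}$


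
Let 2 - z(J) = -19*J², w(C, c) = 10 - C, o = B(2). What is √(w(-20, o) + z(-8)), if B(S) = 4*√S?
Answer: 4*√78 ≈ 35.327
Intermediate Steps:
o = 4*√2 ≈ 5.6569
z(J) = 2 + 19*J² (z(J) = 2 - (-19)*J² = 2 + 19*J²)
√(w(-20, o) + z(-8)) = √((10 - 1*(-20)) + (2 + 19*(-8)²)) = √((10 + 20) + (2 + 19*64)) = √(30 + (2 + 1216)) = √(30 + 1218) = √1248 = 4*√78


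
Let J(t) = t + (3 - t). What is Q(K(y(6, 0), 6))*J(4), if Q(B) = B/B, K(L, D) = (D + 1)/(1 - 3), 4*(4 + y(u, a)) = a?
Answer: 3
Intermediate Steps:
y(u, a) = -4 + a/4
J(t) = 3
K(L, D) = -½ - D/2 (K(L, D) = (1 + D)/(-2) = (1 + D)*(-½) = -½ - D/2)
Q(B) = 1
Q(K(y(6, 0), 6))*J(4) = 1*3 = 3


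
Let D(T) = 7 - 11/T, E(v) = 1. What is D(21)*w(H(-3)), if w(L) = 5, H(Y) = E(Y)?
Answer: 680/21 ≈ 32.381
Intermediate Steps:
H(Y) = 1
D(T) = 7 - 11/T
D(21)*w(H(-3)) = (7 - 11/21)*5 = (136/21)*5 = 680/21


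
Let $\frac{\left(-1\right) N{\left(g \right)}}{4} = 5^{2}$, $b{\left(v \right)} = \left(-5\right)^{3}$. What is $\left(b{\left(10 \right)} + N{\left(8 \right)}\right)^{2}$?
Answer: $50625$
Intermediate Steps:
$b{\left(v \right)} = -125$
$N{\left(g \right)} = -100$ ($N{\left(g \right)} = - 4 \cdot 5^{2} = \left(-4\right) 25 = -100$)
$\left(b{\left(10 \right)} + N{\left(8 \right)}\right)^{2} = \left(-125 - 100\right)^{2} = \left(-225\right)^{2} = 50625$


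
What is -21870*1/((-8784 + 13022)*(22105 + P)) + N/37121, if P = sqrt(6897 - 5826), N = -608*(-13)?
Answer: 8174883100071329/38435338515037646 + 32805*sqrt(119)/1035406872526 ≈ 0.21269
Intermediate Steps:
N = 7904
P = 3*sqrt(119) (P = sqrt(1071) = 3*sqrt(119) ≈ 32.726)
-21870*1/((-8784 + 13022)*(22105 + P)) + N/37121 = -21870*1/((-8784 + 13022)*(22105 + 3*sqrt(119))) + 7904/37121 = -21870*1/(4238*(22105 + 3*sqrt(119))) + 7904*(1/37121) = -21870/(93680990 + 12714*sqrt(119)) + 7904/37121 = 7904/37121 - 21870/(93680990 + 12714*sqrt(119))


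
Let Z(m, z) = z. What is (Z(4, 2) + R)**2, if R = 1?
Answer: 9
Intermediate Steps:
(Z(4, 2) + R)**2 = (2 + 1)**2 = 3**2 = 9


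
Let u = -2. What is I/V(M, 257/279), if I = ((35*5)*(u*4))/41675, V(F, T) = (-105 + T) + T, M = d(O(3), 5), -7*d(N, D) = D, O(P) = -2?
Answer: 15624/47977927 ≈ 0.00032565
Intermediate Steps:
d(N, D) = -D/7
M = -5/7 (M = -1/7*5 = -5/7 ≈ -0.71429)
V(F, T) = -105 + 2*T
I = -56/1667 (I = ((35*5)*(-2*4))/41675 = (175*(-8))*(1/41675) = -1400*1/41675 = -56/1667 ≈ -0.033593)
I/V(M, 257/279) = -56/(1667*(-105 + 2*(257/279))) = -56/(1667*(-105 + 514/279)) = -56/(1667*(-28781/279)) = -56/1667*(-279/28781) = 15624/47977927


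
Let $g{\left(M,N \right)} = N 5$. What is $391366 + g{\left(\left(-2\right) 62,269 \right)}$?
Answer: $392711$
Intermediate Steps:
$g{\left(M,N \right)} = 5 N$
$391366 + g{\left(\left(-2\right) 62,269 \right)} = 391366 + 5 \cdot 269 = 391366 + 1345 = 392711$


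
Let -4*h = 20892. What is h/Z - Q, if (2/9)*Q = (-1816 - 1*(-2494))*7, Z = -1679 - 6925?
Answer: -61250135/2868 ≈ -21356.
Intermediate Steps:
h = -5223 (h = -1/4*20892 = -5223)
Z = -8604
Q = 21357 (Q = 9*((-1816 - 1*(-2494))*7)/2 = 9*((-1816 + 2494)*7)/2 = 9*(678*7)/2 = (9/2)*4746 = 21357)
h/Z - Q = -5223/(-8604) - 1*21357 = -5223*(-1/8604) - 21357 = 1741/2868 - 21357 = -61250135/2868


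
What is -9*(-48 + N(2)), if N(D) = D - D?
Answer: 432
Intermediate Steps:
N(D) = 0
-9*(-48 + N(2)) = -9*(-48 + 0) = -9*(-48) = 432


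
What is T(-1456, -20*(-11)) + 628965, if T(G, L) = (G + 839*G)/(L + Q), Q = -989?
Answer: 484897125/769 ≈ 6.3056e+5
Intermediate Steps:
T(G, L) = 840*G/(-989 + L) (T(G, L) = (G + 839*G)/(L - 989) = (840*G)/(-989 + L) = 840*G/(-989 + L))
T(-1456, -20*(-11)) + 628965 = 840*(-1456)/(-989 - 20*(-11)) + 628965 = 840*(-1456)/(-989 + 220) + 628965 = 840*(-1456)/(-769) + 628965 = 840*(-1456)*(-1/769) + 628965 = 1223040/769 + 628965 = 484897125/769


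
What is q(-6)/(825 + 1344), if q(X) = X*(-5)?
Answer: 10/723 ≈ 0.013831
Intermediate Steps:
q(X) = -5*X
q(-6)/(825 + 1344) = (-5*(-6))/(825 + 1344) = 30/2169 = 30*(1/2169) = 10/723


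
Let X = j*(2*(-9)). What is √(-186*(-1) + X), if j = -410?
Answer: √7566 ≈ 86.983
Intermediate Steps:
X = 7380 (X = -820*(-9) = -410*(-18) = 7380)
√(-186*(-1) + X) = √(-186*(-1) + 7380) = √(186 + 7380) = √7566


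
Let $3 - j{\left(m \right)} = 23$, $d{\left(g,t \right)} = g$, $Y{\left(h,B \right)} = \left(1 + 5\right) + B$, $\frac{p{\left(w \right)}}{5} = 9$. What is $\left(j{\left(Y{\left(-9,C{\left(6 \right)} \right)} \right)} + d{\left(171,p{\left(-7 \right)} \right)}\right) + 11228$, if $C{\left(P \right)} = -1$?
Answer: $11379$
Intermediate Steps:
$p{\left(w \right)} = 45$ ($p{\left(w \right)} = 5 \cdot 9 = 45$)
$Y{\left(h,B \right)} = 6 + B$
$j{\left(m \right)} = -20$ ($j{\left(m \right)} = 3 - 23 = -20$)
$\left(j{\left(Y{\left(-9,C{\left(6 \right)} \right)} \right)} + d{\left(171,p{\left(-7 \right)} \right)}\right) + 11228 = \left(-20 + 171\right) + 11228 = 151 + 11228 = 11379$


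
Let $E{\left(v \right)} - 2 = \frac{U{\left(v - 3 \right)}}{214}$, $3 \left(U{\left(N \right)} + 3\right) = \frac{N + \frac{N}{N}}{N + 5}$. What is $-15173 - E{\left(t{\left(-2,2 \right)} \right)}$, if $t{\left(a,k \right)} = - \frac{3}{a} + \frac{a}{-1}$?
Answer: $- \frac{17860959}{1177} \approx -15175.0$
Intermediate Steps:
$U{\left(N \right)} = -3 + \frac{1 + N}{3 \left(5 + N\right)}$ ($U{\left(N \right)} = -3 + \frac{\left(N + \frac{N}{N}\right) \frac{1}{N + 5}}{3} = -3 + \frac{\left(N + 1\right) \frac{1}{5 + N}}{3} = -3 + \frac{\left(1 + N\right) \frac{1}{5 + N}}{3} = -3 + \frac{\frac{1}{5 + N} \left(1 + N\right)}{3} = -3 + \frac{1 + N}{3 \left(5 + N\right)}$)
$t{\left(a,k \right)} = - a - \frac{3}{a}$ ($t{\left(a,k \right)} = - \frac{3}{a} + a \left(-1\right) = - \frac{3}{a} - a = - a - \frac{3}{a}$)
$E{\left(v \right)} = 2 + \frac{2 \left(-5 - 2 v\right)}{321 \left(2 + v\right)}$ ($E{\left(v \right)} = 2 + \frac{\frac{4}{3} \frac{1}{5 + \left(v - 3\right)} \left(-11 - 2 \left(v - 3\right)\right)}{214} = 2 + \frac{4 \left(-11 - 2 \left(v - 3\right)\right)}{3 \left(5 + \left(v - 3\right)\right)} \frac{1}{214} = 2 + \frac{4 \left(-11 - 2 \left(-3 + v\right)\right)}{3 \left(5 + \left(-3 + v\right)\right)} \frac{1}{214} = 2 + \frac{4 \left(-11 - \left(-6 + 2 v\right)\right)}{3 \left(2 + v\right)} \frac{1}{214} = 2 + \frac{4 \left(-5 - 2 v\right)}{3 \left(2 + v\right)} \frac{1}{214} = 2 + \frac{2 \left(-5 - 2 v\right)}{321 \left(2 + v\right)}$)
$-15173 - E{\left(t{\left(-2,2 \right)} \right)} = -15173 - \frac{2 \left(637 + 319 \left(\left(-1\right) \left(-2\right) - \frac{3}{-2}\right)\right)}{321 \left(2 - \left(-2 + \frac{3}{-2}\right)\right)} = -15173 - \frac{2 \left(637 + 319 \left(2 - - \frac{3}{2}\right)\right)}{321 \left(2 + \left(2 - - \frac{3}{2}\right)\right)} = -15173 - \frac{2 \left(637 + 319 \left(2 + \frac{3}{2}\right)\right)}{321 \left(2 + \left(2 + \frac{3}{2}\right)\right)} = -15173 - \frac{2 \left(637 + 319 \cdot \frac{7}{2}\right)}{321 \left(2 + \frac{7}{2}\right)} = -15173 - \frac{2 \left(637 + \frac{2233}{2}\right)}{321 \cdot \frac{11}{2}} = -15173 - \frac{2}{321} \cdot \frac{2}{11} \cdot \frac{3507}{2} = -15173 - \frac{2338}{1177} = - \frac{17860959}{1177}$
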